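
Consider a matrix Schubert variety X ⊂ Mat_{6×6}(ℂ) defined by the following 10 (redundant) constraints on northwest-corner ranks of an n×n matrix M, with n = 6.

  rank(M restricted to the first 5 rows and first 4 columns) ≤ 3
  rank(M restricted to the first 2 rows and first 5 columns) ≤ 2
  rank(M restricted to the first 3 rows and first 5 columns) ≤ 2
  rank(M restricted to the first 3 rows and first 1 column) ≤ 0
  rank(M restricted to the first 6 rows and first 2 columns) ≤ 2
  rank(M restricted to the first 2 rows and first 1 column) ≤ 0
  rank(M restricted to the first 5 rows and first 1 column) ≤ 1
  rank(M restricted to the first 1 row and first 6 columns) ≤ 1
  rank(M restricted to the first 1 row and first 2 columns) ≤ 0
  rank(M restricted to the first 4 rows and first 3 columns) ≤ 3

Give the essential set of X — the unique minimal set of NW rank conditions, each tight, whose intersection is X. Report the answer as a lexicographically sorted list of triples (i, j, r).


Recovering R(i,j) via the rank-extension bound from the 10 conditions:

  i=1: 0  0  1  1  1  1
  i=2: 0  1  2  2  2  2
  i=3: 0  1  2  2  2  3
  i=4: 1  2  3  3  3  4
  i=5: 1  2  3  3  4  5
  i=6: 1  2  3  4  5  6

giving w = (3, 2, 6, 1, 5, 4) via Δ²R.

Rothe diagram D(w) (7 cells), 4 SE-corners (essential conditions):

[(1, 2, 0), (3, 1, 0), (3, 5, 2), (5, 4, 3)]


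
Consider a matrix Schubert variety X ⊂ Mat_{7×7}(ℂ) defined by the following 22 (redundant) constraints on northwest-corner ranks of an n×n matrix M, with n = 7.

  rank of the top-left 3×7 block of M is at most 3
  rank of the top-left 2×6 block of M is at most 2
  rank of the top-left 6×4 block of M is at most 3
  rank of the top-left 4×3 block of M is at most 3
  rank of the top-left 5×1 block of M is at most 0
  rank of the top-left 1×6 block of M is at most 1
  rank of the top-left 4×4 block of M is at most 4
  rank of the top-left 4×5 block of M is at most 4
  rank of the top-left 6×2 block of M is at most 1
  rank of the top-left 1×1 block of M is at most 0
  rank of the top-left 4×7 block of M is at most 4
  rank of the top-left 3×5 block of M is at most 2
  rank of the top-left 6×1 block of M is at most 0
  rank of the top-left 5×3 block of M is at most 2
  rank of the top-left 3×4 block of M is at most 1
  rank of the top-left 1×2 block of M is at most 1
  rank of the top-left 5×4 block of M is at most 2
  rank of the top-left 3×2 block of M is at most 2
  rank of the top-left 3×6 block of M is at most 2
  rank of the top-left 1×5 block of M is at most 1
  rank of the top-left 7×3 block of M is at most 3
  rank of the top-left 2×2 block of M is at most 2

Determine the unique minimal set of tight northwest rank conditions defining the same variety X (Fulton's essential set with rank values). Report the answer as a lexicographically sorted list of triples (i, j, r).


Reconstructing r_w from the 22 given conditions:

  i=1: 0 | 1 | 1 | 1 | 1 | 1 | 1
  i=2: 0 | 1 | 1 | 1 | 2 | 2 | 2
  i=3: 0 | 1 | 1 | 1 | 2 | 2 | 3
  i=4: 0 | 1 | 2 | 2 | 3 | 3 | 4
  i=5: 0 | 1 | 2 | 2 | 3 | 4 | 5
  i=6: 0 | 1 | 2 | 3 | 4 | 5 | 6
  i=7: 1 | 2 | 3 | 4 | 5 | 6 | 7

giving w = (2, 5, 7, 3, 6, 4, 1) via Δ²R.

Fulton essential set (4 of the 12 Rothe cells):

[(3, 4, 1), (3, 6, 2), (5, 4, 2), (6, 1, 0)]


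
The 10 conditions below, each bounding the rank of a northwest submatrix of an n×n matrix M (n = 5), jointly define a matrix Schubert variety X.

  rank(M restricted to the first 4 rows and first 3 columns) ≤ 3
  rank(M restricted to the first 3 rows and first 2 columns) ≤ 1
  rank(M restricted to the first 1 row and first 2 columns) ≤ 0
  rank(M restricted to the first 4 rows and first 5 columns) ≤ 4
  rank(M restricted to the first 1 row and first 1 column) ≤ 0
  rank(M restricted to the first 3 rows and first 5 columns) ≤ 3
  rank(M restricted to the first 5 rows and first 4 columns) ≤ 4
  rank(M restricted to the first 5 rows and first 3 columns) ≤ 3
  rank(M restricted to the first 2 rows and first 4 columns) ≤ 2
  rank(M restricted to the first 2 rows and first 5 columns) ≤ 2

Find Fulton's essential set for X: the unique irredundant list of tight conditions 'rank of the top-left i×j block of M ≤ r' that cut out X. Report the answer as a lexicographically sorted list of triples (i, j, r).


Recovering R(i,j) via the rank-extension bound from the 10 conditions:

  i=1: 0 | 0 | 1 | 1 | 1
  i=2: 1 | 1 | 2 | 2 | 2
  i=3: 1 | 1 | 2 | 3 | 3
  i=4: 1 | 2 | 3 | 4 | 4
  i=5: 1 | 2 | 3 | 4 | 5

hence w(1..5) = (3, 1, 4, 2, 5).

ℓ(w)=3; the 2 essential cells (i,j,r):

[(1, 2, 0), (3, 2, 1)]


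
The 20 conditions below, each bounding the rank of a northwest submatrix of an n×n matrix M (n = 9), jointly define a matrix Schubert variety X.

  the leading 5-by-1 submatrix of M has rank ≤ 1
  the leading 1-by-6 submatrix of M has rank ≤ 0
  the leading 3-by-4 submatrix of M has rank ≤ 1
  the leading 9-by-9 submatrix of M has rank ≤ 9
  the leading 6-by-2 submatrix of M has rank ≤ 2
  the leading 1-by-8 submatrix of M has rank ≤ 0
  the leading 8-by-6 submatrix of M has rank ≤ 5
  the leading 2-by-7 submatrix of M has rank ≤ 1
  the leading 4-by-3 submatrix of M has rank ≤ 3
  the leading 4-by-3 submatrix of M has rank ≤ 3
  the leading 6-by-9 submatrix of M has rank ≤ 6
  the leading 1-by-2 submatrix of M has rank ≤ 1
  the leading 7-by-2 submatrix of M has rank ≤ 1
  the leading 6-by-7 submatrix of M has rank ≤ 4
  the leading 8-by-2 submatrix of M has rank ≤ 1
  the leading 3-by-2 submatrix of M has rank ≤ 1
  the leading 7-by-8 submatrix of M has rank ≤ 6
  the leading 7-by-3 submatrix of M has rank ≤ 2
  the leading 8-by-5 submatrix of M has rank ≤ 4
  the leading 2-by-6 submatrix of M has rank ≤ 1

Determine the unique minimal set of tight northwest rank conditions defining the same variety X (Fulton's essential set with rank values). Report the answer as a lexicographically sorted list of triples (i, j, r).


Recovering R(i,j) via the rank-extension bound from the 20 conditions:

  0, 0, 0, 0, 0, 0, 0, 0, 1
  1, 1, 1, 1, 1, 1, 1, 1, 2
  1, 1, 1, 1, 2, 2, 2, 2, 3
  1, 1, 2, 2, 3, 3, 3, 3, 4
  1, 1, 2, 3, 4, 4, 4, 4, 5
  1, 1, 2, 3, 4, 4, 4, 5, 6
  1, 1, 2, 3, 4, 5, 5, 6, 7
  1, 1, 2, 3, 4, 5, 6, 7, 8
  1, 2, 3, 4, 5, 6, 7, 8, 9

so w = (9, 1, 5, 3, 4, 8, 6, 7, 2).

D(w) has 18 cells with 4 SE-corners; essential set:

[(1, 8, 0), (3, 4, 1), (6, 7, 4), (8, 2, 1)]


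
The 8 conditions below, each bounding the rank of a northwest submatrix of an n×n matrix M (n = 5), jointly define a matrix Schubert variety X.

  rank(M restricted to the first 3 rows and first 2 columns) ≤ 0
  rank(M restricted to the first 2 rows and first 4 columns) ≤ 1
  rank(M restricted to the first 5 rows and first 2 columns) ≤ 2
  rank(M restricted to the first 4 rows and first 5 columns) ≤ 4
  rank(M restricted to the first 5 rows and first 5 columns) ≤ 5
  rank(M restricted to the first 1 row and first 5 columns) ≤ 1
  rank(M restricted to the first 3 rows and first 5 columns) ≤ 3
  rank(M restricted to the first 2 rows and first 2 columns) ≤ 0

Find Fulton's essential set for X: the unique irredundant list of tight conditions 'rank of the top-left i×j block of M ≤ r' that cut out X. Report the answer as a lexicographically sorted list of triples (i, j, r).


Computing R[i][j] = min implied NW-rank bound (n=5, 8 conditions):

  R[1]: 0 | 0 | 1 | 1 | 1
  R[2]: 0 | 0 | 1 | 1 | 2
  R[3]: 0 | 0 | 1 | 2 | 3
  R[4]: 1 | 1 | 2 | 3 | 4
  R[5]: 1 | 2 | 3 | 4 | 5

hence w(1..5) = (3, 5, 4, 1, 2).

D(w) has 7 cells with 2 SE-corners; essential set:

[(2, 4, 1), (3, 2, 0)]


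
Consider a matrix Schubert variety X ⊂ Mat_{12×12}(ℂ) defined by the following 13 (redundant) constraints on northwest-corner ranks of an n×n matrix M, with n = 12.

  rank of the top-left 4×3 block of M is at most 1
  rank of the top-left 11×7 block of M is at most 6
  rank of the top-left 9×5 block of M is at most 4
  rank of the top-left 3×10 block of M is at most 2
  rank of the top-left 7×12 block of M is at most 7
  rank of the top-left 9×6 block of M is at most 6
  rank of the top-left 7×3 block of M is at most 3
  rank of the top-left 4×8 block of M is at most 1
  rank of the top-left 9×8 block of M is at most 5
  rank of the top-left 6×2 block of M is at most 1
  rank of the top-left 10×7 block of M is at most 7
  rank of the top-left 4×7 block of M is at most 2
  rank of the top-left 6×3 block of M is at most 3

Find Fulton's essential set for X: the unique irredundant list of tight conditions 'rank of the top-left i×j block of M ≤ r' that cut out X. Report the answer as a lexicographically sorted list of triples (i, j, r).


Recovering R(i,j) via the rank-extension bound from the 13 conditions:

  R[1]: 1 1 1 1 1 1 1 1 1 1 1 1
  R[2]: 1 1 1 1 1 1 1 1 2 2 2 2
  R[3]: 1 1 1 1 1 1 1 1 2 2 3 3
  R[4]: 1 1 1 1 1 1 1 1 2 3 4 4
  R[5]: 1 1 2 2 2 2 2 2 3 4 5 5
  R[6]: 1 1 2 3 3 3 3 3 4 5 6 6
  R[7]: 1 2 3 4 4 4 4 4 5 6 7 7
  R[8]: 1 2 3 4 4 5 5 5 6 7 8 8
  R[9]: 1 2 3 4 4 5 5 5 6 7 8 9
  R[10]: 1 2 3 4 5 6 6 6 7 8 9 10
  R[11]: 1 2 3 4 5 6 6 7 8 9 10 11
  R[12]: 1 2 3 4 5 6 7 8 9 10 11 12

giving w = (1, 9, 11, 10, 3, 4, 2, 6, 12, 5, 8, 7) via Δ²R.

ℓ(w)=29; the 6 essential cells (i,j,r):

[(3, 10, 2), (4, 8, 1), (6, 2, 1), (9, 5, 4), (9, 8, 5), (11, 7, 6)]


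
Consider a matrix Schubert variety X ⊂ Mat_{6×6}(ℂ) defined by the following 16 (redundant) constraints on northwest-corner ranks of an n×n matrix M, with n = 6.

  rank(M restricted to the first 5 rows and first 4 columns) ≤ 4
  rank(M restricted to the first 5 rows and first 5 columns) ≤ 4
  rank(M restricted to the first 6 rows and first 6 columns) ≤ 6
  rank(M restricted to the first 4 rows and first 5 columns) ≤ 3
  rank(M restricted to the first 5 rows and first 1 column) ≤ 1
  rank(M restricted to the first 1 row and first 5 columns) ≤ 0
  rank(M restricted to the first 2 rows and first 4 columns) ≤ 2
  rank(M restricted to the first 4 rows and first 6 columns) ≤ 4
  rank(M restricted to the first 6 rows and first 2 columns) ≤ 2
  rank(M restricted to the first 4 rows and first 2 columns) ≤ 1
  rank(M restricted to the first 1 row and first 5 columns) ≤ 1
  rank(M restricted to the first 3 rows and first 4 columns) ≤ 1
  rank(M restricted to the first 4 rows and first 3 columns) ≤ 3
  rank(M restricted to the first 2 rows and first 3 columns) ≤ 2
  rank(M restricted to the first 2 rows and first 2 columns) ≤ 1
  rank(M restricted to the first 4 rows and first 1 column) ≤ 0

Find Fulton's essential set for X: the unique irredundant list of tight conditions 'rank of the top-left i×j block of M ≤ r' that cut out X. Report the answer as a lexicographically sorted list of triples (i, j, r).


Computing R[i][j] = min implied NW-rank bound (n=6, 16 conditions):

  row 1: 0 | 0 | 0 | 0 | 0 | 1
  row 2: 0 | 1 | 1 | 1 | 1 | 2
  row 3: 0 | 1 | 1 | 1 | 2 | 3
  row 4: 0 | 1 | 2 | 2 | 3 | 4
  row 5: 1 | 2 | 3 | 3 | 4 | 5
  row 6: 1 | 2 | 3 | 4 | 5 | 6

hence w(1..6) = (6, 2, 5, 3, 1, 4).

Rothe diagram D(w) (10 cells), 3 SE-corners (essential conditions):

[(1, 5, 0), (3, 4, 1), (4, 1, 0)]


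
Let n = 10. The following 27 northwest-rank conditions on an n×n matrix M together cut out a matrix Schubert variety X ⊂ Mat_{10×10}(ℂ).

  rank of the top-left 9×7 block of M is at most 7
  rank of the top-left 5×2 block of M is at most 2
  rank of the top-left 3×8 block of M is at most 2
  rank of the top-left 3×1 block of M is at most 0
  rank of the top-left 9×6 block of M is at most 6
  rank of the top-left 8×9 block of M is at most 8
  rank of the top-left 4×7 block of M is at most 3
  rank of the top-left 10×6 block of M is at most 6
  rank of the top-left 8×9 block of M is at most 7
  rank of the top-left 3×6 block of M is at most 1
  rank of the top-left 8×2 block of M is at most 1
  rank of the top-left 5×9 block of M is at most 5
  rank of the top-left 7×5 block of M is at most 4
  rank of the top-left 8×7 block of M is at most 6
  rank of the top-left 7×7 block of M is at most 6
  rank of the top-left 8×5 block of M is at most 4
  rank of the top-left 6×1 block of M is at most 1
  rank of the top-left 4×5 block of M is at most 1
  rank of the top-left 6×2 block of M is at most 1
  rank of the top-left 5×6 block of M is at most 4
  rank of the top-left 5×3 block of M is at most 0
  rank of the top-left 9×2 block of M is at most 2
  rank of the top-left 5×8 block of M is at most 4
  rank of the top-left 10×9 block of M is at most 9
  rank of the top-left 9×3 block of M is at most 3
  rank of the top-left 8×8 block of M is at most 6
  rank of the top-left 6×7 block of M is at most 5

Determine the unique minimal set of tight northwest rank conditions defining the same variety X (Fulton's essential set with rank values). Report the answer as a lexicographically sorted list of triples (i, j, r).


Rank table r_w(10×10) implied by the 27 constraints:

  R[1]: 0 | 0 | 0 | 1 | 1 | 1 | 1 | 1 | 1 | 1
  R[2]: 0 | 0 | 0 | 1 | 1 | 1 | 2 | 2 | 2 | 2
  R[3]: 0 | 0 | 0 | 1 | 1 | 1 | 2 | 2 | 3 | 3
  R[4]: 0 | 0 | 0 | 1 | 1 | 2 | 3 | 3 | 4 | 4
  R[5]: 0 | 0 | 0 | 1 | 2 | 3 | 4 | 4 | 5 | 5
  R[6]: 1 | 1 | 1 | 2 | 3 | 4 | 5 | 5 | 6 | 6
  R[7]: 1 | 1 | 2 | 3 | 4 | 5 | 6 | 6 | 7 | 7
  R[8]: 1 | 1 | 2 | 3 | 4 | 5 | 6 | 6 | 7 | 8
  R[9]: 1 | 2 | 3 | 4 | 5 | 6 | 7 | 7 | 8 | 9
  R[10]: 1 | 2 | 3 | 4 | 5 | 6 | 7 | 8 | 9 | 10

the unique w with this rank table is (4, 7, 9, 6, 5, 1, 3, 10, 2, 8).

|D(w)|=24, |Ess(w)|=6:

[(3, 6, 1), (3, 8, 2), (4, 5, 1), (5, 3, 0), (8, 2, 1), (8, 8, 6)]


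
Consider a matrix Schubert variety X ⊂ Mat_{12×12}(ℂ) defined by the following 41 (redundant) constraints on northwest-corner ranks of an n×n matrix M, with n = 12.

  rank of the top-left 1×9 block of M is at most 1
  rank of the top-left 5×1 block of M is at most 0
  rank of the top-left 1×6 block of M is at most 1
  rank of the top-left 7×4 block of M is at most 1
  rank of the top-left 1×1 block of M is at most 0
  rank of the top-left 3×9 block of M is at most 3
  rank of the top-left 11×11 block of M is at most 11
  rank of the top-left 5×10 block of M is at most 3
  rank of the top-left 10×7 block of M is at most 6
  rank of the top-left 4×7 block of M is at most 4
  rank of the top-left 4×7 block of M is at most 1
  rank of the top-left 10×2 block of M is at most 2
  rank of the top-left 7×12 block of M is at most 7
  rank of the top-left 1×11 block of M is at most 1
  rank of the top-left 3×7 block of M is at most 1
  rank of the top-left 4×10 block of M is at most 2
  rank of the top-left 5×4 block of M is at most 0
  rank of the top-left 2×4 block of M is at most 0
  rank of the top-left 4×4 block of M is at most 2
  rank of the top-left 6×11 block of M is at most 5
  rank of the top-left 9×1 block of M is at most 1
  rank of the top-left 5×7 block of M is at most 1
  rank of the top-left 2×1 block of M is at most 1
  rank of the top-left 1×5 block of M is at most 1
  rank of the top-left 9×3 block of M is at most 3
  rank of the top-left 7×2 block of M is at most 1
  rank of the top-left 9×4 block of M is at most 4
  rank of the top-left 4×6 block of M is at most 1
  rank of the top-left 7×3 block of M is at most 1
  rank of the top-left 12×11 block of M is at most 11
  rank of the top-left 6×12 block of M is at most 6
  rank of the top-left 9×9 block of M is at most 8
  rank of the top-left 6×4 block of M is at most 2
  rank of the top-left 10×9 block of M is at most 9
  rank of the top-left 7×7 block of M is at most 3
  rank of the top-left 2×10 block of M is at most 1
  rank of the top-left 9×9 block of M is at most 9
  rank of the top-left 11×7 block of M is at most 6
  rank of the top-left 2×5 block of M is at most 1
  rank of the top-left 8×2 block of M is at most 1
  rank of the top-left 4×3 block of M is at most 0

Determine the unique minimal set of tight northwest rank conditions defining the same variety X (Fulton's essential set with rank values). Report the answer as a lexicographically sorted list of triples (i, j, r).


Rank table r_w(12×12) implied by the 41 constraints:

  R[1]: 0 | 0 | 0 | 0 | 1 | 1 | 1 | 1 | 1 | 1 | 1 | 1
  R[2]: 0 | 0 | 0 | 0 | 1 | 1 | 1 | 1 | 1 | 1 | 2 | 2
  R[3]: 0 | 0 | 0 | 0 | 1 | 1 | 1 | 2 | 2 | 2 | 3 | 3
  R[4]: 0 | 0 | 0 | 0 | 1 | 1 | 1 | 2 | 2 | 2 | 3 | 4
  R[5]: 0 | 0 | 0 | 0 | 1 | 1 | 1 | 2 | 3 | 3 | 4 | 5
  R[6]: 1 | 1 | 1 | 1 | 2 | 2 | 2 | 3 | 4 | 4 | 5 | 6
  R[7]: 1 | 1 | 1 | 1 | 2 | 3 | 3 | 4 | 5 | 5 | 6 | 7
  R[8]: 1 | 1 | 2 | 2 | 3 | 4 | 4 | 5 | 6 | 6 | 7 | 8
  R[9]: 1 | 2 | 3 | 3 | 4 | 5 | 5 | 6 | 7 | 7 | 8 | 9
  R[10]: 1 | 2 | 3 | 4 | 5 | 6 | 6 | 7 | 8 | 8 | 9 | 10
  R[11]: 1 | 2 | 3 | 4 | 5 | 6 | 6 | 7 | 8 | 9 | 10 | 11
  R[12]: 1 | 2 | 3 | 4 | 5 | 6 | 7 | 8 | 9 | 10 | 11 | 12

so w = (5, 11, 8, 12, 9, 1, 6, 3, 2, 4, 10, 7).

7 SE-corners of the 38-cell Rothe diagram give Ess(w):

[(2, 10, 1), (4, 10, 2), (5, 4, 0), (5, 7, 1), (7, 4, 1), (8, 2, 1), (11, 7, 6)]


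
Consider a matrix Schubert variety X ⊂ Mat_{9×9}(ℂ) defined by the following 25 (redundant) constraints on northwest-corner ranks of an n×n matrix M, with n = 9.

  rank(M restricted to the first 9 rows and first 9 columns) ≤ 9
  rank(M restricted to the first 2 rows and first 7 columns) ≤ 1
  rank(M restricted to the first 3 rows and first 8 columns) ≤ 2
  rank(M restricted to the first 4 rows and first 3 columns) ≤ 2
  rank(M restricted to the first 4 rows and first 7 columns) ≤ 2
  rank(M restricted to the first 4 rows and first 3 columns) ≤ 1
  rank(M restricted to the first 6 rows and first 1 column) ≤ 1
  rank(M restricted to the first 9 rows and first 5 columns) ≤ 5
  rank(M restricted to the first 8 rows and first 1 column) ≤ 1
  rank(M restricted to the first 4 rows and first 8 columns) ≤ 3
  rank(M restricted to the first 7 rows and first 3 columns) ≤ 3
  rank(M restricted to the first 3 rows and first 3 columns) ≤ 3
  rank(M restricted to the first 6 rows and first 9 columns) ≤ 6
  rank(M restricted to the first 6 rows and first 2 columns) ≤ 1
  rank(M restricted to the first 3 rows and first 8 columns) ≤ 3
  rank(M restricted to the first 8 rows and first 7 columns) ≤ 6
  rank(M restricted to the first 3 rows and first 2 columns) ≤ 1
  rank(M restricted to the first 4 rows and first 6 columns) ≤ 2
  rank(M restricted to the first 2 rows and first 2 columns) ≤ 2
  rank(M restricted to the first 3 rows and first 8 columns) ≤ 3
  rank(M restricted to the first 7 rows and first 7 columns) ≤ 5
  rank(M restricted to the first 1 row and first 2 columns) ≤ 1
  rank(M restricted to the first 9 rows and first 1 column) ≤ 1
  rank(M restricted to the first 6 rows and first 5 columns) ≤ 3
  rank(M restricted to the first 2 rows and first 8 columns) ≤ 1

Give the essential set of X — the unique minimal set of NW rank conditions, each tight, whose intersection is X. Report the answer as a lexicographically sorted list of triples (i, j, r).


Reconstructing r_w from the 25 given conditions:

  1 | 1 | 1 | 1 | 1 | 1 | 1 | 1 | 1
  1 | 1 | 1 | 1 | 1 | 1 | 1 | 1 | 2
  1 | 1 | 1 | 2 | 2 | 2 | 2 | 2 | 3
  1 | 1 | 1 | 2 | 2 | 2 | 2 | 3 | 4
  1 | 1 | 2 | 3 | 3 | 3 | 3 | 4 | 5
  1 | 1 | 2 | 3 | 3 | 4 | 4 | 5 | 6
  1 | 2 | 3 | 4 | 4 | 5 | 5 | 6 | 7
  1 | 2 | 3 | 4 | 5 | 6 | 6 | 7 | 8
  1 | 2 | 3 | 4 | 5 | 6 | 7 | 8 | 9

reading off 1-entries of Δ²R: w = (1, 9, 4, 8, 3, 6, 2, 5, 7).

ℓ(w)=17; the 5 essential cells (i,j,r):

[(2, 8, 1), (4, 3, 1), (4, 7, 2), (6, 2, 1), (6, 5, 3)]


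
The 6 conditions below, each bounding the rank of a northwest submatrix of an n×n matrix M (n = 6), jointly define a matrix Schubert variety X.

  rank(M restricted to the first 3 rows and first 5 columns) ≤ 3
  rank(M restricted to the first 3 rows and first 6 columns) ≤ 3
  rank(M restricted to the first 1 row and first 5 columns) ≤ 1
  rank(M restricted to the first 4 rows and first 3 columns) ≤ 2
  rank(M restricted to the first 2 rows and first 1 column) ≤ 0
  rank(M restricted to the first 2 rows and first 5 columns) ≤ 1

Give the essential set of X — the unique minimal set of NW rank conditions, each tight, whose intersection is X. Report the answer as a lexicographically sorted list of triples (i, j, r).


Recovering R(i,j) via the rank-extension bound from the 6 conditions:

  0 1 1 1 1 1
  0 1 1 1 1 2
  1 2 2 2 2 3
  1 2 2 3 3 4
  1 2 3 4 4 5
  1 2 3 4 5 6

hence w(1..6) = (2, 6, 1, 4, 3, 5).

Rothe diagram D(w) (6 cells), 3 SE-corners (essential conditions):

[(2, 1, 0), (2, 5, 1), (4, 3, 2)]


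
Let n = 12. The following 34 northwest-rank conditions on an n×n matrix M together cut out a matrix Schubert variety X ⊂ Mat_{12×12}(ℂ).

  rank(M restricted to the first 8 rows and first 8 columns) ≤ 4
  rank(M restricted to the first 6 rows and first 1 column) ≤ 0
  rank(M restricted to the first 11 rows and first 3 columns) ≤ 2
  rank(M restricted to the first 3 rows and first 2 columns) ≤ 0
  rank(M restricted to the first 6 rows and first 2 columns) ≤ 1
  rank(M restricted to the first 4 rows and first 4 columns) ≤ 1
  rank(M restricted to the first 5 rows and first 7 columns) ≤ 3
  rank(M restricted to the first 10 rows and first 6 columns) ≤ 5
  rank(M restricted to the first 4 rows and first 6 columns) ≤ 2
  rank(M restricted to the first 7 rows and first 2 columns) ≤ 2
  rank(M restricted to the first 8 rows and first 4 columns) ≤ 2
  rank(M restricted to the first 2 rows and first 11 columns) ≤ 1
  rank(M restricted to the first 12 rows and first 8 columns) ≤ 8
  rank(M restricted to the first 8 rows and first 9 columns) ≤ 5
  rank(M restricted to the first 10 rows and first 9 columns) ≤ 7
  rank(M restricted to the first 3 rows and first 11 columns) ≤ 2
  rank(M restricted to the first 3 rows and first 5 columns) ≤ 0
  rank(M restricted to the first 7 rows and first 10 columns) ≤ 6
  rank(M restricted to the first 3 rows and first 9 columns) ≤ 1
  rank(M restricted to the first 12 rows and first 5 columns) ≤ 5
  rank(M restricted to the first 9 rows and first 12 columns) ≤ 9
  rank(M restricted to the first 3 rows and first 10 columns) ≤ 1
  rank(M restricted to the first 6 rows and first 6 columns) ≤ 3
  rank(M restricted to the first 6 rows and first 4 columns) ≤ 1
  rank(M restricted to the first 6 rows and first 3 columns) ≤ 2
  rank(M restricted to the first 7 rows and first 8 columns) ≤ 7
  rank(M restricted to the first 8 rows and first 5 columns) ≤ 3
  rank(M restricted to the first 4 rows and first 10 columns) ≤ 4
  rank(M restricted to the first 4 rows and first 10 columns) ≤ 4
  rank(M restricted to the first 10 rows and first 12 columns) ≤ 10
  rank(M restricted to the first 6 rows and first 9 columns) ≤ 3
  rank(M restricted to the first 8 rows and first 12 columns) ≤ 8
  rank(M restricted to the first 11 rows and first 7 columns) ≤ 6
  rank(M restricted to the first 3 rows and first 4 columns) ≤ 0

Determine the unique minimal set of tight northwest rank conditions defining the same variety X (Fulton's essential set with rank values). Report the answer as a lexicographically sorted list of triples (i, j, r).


Computing R[i][j] = min implied NW-rank bound (n=12, 34 conditions):

  i=1: 0, 0, 0, 0, 0, 1, 1, 1, 1, 1, 1, 1
  i=2: 0, 0, 0, 0, 0, 1, 1, 1, 1, 1, 1, 2
  i=3: 0, 0, 0, 0, 0, 1, 1, 1, 1, 1, 2, 3
  i=4: 0, 1, 1, 1, 1, 2, 2, 2, 2, 2, 3, 4
  i=5: 0, 1, 1, 1, 2, 3, 3, 3, 3, 3, 4, 5
  i=6: 0, 1, 1, 1, 2, 3, 3, 3, 3, 4, 5, 6
  i=7: 1, 2, 2, 2, 3, 4, 4, 4, 4, 5, 6, 7
  i=8: 1, 2, 2, 2, 3, 4, 4, 4, 5, 6, 7, 8
  i=9: 1, 2, 2, 3, 4, 5, 5, 5, 6, 7, 8, 9
  i=10: 1, 2, 2, 3, 4, 5, 6, 6, 7, 8, 9, 10
  i=11: 1, 2, 2, 3, 4, 5, 6, 7, 8, 9, 10, 11
  i=12: 1, 2, 3, 4, 5, 6, 7, 8, 9, 10, 11, 12

second differences of R give the permutation w = (6, 12, 11, 2, 5, 10, 1, 9, 4, 7, 8, 3).

D(w) has 41 cells with 9 SE-corners; essential set:

[(2, 11, 1), (3, 5, 0), (3, 10, 1), (6, 1, 0), (6, 4, 1), (6, 9, 3), (8, 4, 2), (8, 8, 4), (11, 3, 2)]


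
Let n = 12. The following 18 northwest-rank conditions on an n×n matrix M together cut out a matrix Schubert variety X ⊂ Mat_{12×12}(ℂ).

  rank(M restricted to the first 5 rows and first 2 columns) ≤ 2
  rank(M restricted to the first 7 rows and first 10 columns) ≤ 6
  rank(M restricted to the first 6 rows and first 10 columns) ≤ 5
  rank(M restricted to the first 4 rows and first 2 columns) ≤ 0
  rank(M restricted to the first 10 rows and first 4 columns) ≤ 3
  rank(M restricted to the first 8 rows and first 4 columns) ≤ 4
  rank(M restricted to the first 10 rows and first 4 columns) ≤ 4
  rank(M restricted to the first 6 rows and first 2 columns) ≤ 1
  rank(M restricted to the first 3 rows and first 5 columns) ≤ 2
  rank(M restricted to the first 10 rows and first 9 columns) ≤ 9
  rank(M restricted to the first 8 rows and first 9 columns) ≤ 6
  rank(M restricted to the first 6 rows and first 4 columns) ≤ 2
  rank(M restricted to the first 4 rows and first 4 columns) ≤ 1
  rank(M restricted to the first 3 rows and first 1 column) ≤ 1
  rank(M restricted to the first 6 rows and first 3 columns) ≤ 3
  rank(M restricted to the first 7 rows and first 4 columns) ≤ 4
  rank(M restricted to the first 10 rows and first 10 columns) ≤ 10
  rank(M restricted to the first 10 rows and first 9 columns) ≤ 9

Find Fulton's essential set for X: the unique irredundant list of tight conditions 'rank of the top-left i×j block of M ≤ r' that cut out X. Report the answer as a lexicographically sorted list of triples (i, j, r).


Recovering R(i,j) via the rank-extension bound from the 18 conditions:

  0 | 0 | 1 | 1 | 1 | 1 | 1 | 1 | 1 | 1 | 1 | 1
  0 | 0 | 1 | 1 | 2 | 2 | 2 | 2 | 2 | 2 | 2 | 2
  0 | 0 | 1 | 1 | 2 | 3 | 3 | 3 | 3 | 3 | 3 | 3
  0 | 0 | 1 | 1 | 2 | 3 | 4 | 4 | 4 | 4 | 4 | 4
  1 | 1 | 2 | 2 | 3 | 4 | 5 | 5 | 5 | 5 | 5 | 5
  1 | 1 | 2 | 2 | 3 | 4 | 5 | 5 | 5 | 5 | 6 | 6
  1 | 2 | 3 | 3 | 4 | 5 | 6 | 6 | 6 | 6 | 7 | 7
  1 | 2 | 3 | 3 | 4 | 5 | 6 | 6 | 6 | 7 | 8 | 8
  1 | 2 | 3 | 3 | 4 | 5 | 6 | 7 | 7 | 8 | 9 | 9
  1 | 2 | 3 | 3 | 4 | 5 | 6 | 7 | 8 | 9 | 10 | 10
  1 | 2 | 3 | 4 | 5 | 6 | 7 | 8 | 9 | 10 | 11 | 11
  1 | 2 | 3 | 4 | 5 | 6 | 7 | 8 | 9 | 10 | 11 | 12

hence w(1..12) = (3, 5, 6, 7, 1, 11, 2, 10, 8, 9, 4, 12).

|D(w)|=21, |Ess(w)|=7:

[(4, 2, 0), (4, 4, 1), (6, 2, 1), (6, 4, 2), (6, 10, 5), (8, 9, 6), (10, 4, 3)]


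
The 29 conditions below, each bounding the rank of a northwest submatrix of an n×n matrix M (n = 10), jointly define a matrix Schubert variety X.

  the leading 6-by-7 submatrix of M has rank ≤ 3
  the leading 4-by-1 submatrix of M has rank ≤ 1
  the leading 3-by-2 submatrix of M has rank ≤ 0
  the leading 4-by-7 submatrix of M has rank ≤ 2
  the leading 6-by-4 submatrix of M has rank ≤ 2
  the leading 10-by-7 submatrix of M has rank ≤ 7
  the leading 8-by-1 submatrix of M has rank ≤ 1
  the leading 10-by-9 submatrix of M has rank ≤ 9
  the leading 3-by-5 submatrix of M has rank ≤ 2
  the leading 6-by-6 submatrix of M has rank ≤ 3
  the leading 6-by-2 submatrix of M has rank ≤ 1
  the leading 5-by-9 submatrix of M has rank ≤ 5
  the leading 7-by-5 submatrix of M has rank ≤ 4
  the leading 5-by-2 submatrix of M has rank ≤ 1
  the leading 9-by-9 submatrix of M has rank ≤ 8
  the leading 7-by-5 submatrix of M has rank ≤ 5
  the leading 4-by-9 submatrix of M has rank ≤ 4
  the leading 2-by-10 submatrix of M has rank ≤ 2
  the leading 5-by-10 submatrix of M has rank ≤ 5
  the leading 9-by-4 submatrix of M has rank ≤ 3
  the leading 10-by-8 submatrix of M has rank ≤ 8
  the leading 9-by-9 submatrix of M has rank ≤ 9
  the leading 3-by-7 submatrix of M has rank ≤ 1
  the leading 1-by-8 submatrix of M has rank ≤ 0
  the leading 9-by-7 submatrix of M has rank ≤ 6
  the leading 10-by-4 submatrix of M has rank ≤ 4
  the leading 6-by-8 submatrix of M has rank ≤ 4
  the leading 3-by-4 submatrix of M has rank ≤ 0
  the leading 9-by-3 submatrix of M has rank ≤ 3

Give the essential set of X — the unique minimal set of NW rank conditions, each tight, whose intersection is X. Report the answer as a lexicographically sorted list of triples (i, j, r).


Computing R[i][j] = min implied NW-rank bound (n=10, 29 conditions):

  i=1: 0 | 0 | 0 | 0 | 0 | 0 | 0 | 0 | 1 | 1
  i=2: 0 | 0 | 0 | 0 | 1 | 1 | 1 | 1 | 2 | 2
  i=3: 0 | 0 | 0 | 0 | 1 | 1 | 1 | 2 | 3 | 3
  i=4: 1 | 1 | 1 | 1 | 2 | 2 | 2 | 3 | 4 | 4
  i=5: 1 | 1 | 2 | 2 | 3 | 3 | 3 | 4 | 5 | 5
  i=6: 1 | 1 | 2 | 2 | 3 | 3 | 3 | 4 | 5 | 6
  i=7: 1 | 2 | 3 | 3 | 4 | 4 | 4 | 5 | 6 | 7
  i=8: 1 | 2 | 3 | 3 | 4 | 5 | 5 | 6 | 7 | 8
  i=9: 1 | 2 | 3 | 3 | 4 | 5 | 6 | 7 | 8 | 9
  i=10: 1 | 2 | 3 | 4 | 5 | 6 | 7 | 8 | 9 | 10

reading off 1-entries of Δ²R: w = (9, 5, 8, 1, 3, 10, 2, 6, 7, 4).

|D(w)|=25, |Ess(w)|=7:

[(1, 8, 0), (3, 4, 0), (3, 7, 1), (6, 2, 1), (6, 4, 2), (6, 7, 3), (9, 4, 3)]


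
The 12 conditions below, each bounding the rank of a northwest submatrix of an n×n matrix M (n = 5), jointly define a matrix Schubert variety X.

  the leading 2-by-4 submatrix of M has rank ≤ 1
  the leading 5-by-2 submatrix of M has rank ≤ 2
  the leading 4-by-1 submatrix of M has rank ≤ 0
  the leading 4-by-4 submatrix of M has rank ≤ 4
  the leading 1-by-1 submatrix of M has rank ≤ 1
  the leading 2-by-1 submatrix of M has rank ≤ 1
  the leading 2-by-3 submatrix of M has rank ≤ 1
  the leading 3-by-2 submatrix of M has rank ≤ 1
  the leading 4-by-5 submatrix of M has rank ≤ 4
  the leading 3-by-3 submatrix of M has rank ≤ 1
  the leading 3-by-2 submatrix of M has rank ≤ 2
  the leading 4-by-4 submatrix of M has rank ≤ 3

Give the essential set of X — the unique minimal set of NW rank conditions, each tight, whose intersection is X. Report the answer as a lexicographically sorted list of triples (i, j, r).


Recovering R(i,j) via the rank-extension bound from the 12 conditions:

  R[1]: 0  1  1  1  1
  R[2]: 0  1  1  1  2
  R[3]: 0  1  1  2  3
  R[4]: 0  1  2  3  4
  R[5]: 1  2  3  4  5

hence w(1..5) = (2, 5, 4, 3, 1).

ℓ(w)=7; the 3 essential cells (i,j,r):

[(2, 4, 1), (3, 3, 1), (4, 1, 0)]


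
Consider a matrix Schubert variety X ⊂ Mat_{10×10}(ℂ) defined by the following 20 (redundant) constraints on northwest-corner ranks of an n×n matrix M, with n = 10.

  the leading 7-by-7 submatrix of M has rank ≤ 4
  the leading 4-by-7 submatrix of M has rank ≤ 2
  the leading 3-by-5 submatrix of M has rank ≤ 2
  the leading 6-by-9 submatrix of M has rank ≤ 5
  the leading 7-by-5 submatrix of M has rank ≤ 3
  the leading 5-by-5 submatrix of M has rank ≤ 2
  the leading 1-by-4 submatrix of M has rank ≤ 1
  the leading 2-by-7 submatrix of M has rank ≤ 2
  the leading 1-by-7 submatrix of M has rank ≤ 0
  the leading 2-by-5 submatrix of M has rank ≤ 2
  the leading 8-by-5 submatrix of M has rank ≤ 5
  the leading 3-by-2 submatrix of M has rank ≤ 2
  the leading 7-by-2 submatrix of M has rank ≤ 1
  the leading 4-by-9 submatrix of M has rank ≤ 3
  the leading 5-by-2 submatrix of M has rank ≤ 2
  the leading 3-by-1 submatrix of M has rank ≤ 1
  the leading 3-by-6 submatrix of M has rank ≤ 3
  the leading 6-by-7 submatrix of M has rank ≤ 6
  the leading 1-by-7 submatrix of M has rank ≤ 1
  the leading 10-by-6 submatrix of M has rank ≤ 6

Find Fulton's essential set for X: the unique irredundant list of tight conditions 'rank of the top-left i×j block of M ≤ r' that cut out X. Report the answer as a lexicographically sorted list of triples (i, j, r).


Reconstructing r_w from the 20 given conditions:

  row 1: 0  0  0  0  0  0  0  1  1  1
  row 2: 1  1  1  1  1  1  1  2  2  2
  row 3: 1  1  2  2  2  2  2  3  3  3
  row 4: 1  1  2  2  2  2  2  3  3  4
  row 5: 1  1  2  2  2  3  3  4  4  5
  row 6: 1  1  2  3  3  4  4  5  5  6
  row 7: 1  1  2  3  3  4  4  5  6  7
  row 8: 1  2  3  4  4  5  5  6  7  8
  row 9: 1  2  3  4  5  6  6  7  8  9
  row 10: 1  2  3  4  5  6  7  8  9  10

giving w = (8, 1, 3, 10, 6, 4, 9, 2, 5, 7) via Δ²R.

D(w) has 21 cells with 7 SE-corners; essential set:

[(1, 7, 0), (4, 7, 2), (4, 9, 3), (5, 5, 2), (7, 2, 1), (7, 5, 3), (7, 7, 4)]


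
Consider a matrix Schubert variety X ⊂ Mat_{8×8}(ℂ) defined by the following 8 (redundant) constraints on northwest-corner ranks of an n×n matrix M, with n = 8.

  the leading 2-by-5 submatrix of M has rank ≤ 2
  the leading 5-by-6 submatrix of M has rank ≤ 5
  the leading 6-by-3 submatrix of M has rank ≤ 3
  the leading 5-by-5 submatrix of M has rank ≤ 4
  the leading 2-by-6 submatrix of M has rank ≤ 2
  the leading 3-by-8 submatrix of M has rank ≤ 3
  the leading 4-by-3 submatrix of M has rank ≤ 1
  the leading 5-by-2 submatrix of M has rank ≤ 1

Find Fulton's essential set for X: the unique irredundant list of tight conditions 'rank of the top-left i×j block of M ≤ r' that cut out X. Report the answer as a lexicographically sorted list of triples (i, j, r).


Propagating the 8 rank bounds to every northwest block:

  1 | 1 | 1 | 1 | 1 | 1 | 1 | 1
  1 | 1 | 1 | 2 | 2 | 2 | 2 | 2
  1 | 1 | 1 | 2 | 3 | 3 | 3 | 3
  1 | 1 | 1 | 2 | 3 | 4 | 4 | 4
  1 | 1 | 2 | 3 | 4 | 5 | 5 | 5
  1 | 2 | 3 | 4 | 5 | 6 | 6 | 6
  1 | 2 | 3 | 4 | 5 | 6 | 7 | 7
  1 | 2 | 3 | 4 | 5 | 6 | 7 | 8

second differences of R give the permutation w = (1, 4, 5, 6, 3, 2, 7, 8).

Rothe diagram D(w) (7 cells), 2 SE-corners (essential conditions):

[(4, 3, 1), (5, 2, 1)]


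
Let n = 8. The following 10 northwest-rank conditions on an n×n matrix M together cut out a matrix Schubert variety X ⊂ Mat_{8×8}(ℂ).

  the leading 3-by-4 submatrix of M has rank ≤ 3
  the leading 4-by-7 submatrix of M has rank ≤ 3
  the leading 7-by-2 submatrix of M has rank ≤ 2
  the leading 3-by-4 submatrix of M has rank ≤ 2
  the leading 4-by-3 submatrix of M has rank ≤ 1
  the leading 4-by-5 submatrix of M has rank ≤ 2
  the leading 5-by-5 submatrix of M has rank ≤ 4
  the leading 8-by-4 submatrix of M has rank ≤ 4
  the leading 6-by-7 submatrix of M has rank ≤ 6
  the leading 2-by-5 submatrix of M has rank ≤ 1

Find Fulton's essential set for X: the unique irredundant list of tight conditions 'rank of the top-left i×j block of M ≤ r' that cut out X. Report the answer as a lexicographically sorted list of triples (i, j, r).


Rank table r_w(8×8) implied by the 10 constraints:

  i=1: 1  1  1  1  1  1  1  1
  i=2: 1  1  1  1  1  2  2  2
  i=3: 1  1  1  2  2  3  3  3
  i=4: 1  1  1  2  2  3  3  4
  i=5: 1  2  2  3  3  4  4  5
  i=6: 1  2  3  4  4  5  5  6
  i=7: 1  2  3  4  5  6  6  7
  i=8: 1  2  3  4  5  6  7  8

hence w(1..8) = (1, 6, 4, 8, 2, 3, 5, 7).

Rothe diagram D(w) (10 cells), 4 SE-corners (essential conditions):

[(2, 5, 1), (4, 3, 1), (4, 5, 2), (4, 7, 3)]


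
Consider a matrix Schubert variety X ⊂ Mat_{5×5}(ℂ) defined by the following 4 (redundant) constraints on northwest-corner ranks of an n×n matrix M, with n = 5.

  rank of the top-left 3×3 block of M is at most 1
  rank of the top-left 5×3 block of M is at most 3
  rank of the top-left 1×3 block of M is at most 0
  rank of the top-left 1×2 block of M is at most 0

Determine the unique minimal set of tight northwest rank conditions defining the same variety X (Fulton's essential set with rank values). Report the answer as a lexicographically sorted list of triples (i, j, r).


Recovering R(i,j) via the rank-extension bound from the 4 conditions:

  0, 0, 0, 1, 1
  1, 1, 1, 2, 2
  1, 1, 1, 2, 3
  1, 2, 2, 3, 4
  1, 2, 3, 4, 5

second differences of R give the permutation w = (4, 1, 5, 2, 3).

2 SE-corners of the 5-cell Rothe diagram give Ess(w):

[(1, 3, 0), (3, 3, 1)]


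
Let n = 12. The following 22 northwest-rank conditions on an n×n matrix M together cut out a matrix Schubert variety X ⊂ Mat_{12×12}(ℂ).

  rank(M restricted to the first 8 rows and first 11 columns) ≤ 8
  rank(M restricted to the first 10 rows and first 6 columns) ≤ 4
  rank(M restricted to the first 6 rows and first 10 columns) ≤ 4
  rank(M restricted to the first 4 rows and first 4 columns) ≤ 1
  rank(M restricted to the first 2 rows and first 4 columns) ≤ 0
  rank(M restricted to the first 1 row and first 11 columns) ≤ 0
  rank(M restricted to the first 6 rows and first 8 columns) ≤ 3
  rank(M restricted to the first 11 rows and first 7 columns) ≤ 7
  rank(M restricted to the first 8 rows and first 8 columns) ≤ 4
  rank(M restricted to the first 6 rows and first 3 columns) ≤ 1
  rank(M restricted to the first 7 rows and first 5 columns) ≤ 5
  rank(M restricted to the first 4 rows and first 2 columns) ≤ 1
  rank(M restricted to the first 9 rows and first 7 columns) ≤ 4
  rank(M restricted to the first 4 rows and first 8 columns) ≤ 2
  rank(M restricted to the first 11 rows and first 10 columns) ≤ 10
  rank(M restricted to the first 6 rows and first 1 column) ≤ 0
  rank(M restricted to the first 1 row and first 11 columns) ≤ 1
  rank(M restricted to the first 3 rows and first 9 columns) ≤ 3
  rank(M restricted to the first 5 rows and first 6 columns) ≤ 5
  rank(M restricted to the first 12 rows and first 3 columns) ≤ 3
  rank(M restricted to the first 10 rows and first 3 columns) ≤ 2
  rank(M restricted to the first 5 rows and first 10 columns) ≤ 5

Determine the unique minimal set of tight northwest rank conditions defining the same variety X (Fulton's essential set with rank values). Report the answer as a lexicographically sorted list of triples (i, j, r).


Reconstructing r_w from the 22 given conditions:

  i=1: 0 0 0 0 0 0 0 0 0 0 0 1
  i=2: 0 0 0 0 1 1 1 1 1 1 1 2
  i=3: 0 1 1 1 2 2 2 2 2 2 2 3
  i=4: 0 1 1 1 2 2 2 2 3 3 3 4
  i=5: 0 1 1 2 3 3 3 3 4 4 4 5
  i=6: 0 1 1 2 3 3 3 3 4 4 5 6
  i=7: 1 2 2 3 4 4 4 4 5 5 6 7
  i=8: 1 2 2 3 4 4 4 4 5 6 7 8
  i=9: 1 2 2 3 4 4 4 5 6 7 8 9
  i=10: 1 2 2 3 4 4 5 6 7 8 9 10
  i=11: 1 2 3 4 5 5 6 7 8 9 10 11
  i=12: 1 2 3 4 5 6 7 8 9 10 11 12

reading off 1-entries of Δ²R: w = (12, 5, 2, 9, 4, 11, 1, 10, 8, 7, 3, 6).

12 SE-corners of the 39-cell Rothe diagram give Ess(w):

[(1, 11, 0), (2, 4, 0), (4, 4, 1), (4, 8, 2), (6, 1, 0), (6, 3, 1), (6, 8, 3), (6, 10, 4), (8, 8, 4), (9, 7, 4), (10, 3, 2), (10, 6, 4)]


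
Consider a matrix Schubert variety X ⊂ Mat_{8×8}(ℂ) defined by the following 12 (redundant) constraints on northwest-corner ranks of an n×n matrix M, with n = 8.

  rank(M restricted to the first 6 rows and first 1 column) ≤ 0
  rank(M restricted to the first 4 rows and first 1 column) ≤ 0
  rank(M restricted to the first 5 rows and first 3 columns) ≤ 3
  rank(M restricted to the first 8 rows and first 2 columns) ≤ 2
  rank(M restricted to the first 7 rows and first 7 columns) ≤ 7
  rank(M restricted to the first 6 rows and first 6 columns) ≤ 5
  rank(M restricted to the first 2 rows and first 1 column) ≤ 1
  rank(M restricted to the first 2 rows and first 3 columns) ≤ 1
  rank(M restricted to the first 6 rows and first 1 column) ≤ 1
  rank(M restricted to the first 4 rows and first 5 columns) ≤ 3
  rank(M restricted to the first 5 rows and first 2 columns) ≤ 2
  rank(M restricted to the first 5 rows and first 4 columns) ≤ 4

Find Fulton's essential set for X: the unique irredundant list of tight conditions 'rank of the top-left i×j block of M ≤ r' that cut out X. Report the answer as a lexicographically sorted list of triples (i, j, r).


Reconstructing r_w from the 12 given conditions:

  i=1: 0  1  1  1  1  1  1  1
  i=2: 0  1  1  2  2  2  2  2
  i=3: 0  1  2  3  3  3  3  3
  i=4: 0  1  2  3  3  4  4  4
  i=5: 0  1  2  3  4  5  5  5
  i=6: 0  1  2  3  4  5  6  6
  i=7: 1  2  3  4  5  6  7  7
  i=8: 1  2  3  4  5  6  7  8

reading off 1-entries of Δ²R: w = (2, 4, 3, 6, 5, 7, 1, 8).

ℓ(w)=8; the 3 essential cells (i,j,r):

[(2, 3, 1), (4, 5, 3), (6, 1, 0)]


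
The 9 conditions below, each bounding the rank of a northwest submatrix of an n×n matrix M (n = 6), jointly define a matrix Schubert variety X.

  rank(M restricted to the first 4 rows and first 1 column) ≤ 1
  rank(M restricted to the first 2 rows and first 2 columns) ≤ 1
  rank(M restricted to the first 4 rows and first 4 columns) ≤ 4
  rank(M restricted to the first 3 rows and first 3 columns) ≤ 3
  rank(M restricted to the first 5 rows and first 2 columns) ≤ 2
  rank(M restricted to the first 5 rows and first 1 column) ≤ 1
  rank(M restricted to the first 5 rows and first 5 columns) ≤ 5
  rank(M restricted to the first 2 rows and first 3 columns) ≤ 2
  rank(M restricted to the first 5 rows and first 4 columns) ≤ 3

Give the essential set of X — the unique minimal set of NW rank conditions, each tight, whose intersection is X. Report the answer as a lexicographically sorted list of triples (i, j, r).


Propagating the 9 rank bounds to every northwest block:

  R[1]: 1  1  1  1  1  1
  R[2]: 1  1  2  2  2  2
  R[3]: 1  2  3  3  3  3
  R[4]: 1  2  3  3  4  4
  R[5]: 1  2  3  3  4  5
  R[6]: 1  2  3  4  5  6

giving w = (1, 3, 2, 5, 6, 4) via Δ²R.

Rothe diagram D(w) (3 cells), 2 SE-corners (essential conditions):

[(2, 2, 1), (5, 4, 3)]
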